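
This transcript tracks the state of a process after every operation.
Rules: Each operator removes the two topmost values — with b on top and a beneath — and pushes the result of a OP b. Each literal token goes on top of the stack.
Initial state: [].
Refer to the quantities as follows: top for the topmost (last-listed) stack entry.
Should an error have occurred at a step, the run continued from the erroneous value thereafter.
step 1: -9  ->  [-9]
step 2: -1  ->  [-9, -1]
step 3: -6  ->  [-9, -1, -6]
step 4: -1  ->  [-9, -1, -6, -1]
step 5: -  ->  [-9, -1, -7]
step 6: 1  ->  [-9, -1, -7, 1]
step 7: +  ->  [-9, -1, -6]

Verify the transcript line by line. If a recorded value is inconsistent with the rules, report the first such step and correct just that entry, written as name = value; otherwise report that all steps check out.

Step 1: push -9: top = -9 — matches.
Step 2: push -1: top = -1 — confirmed correct.
Step 3: push -6: top = -6 — same as recorded.
Step 4: push -1: top = -1 — in agreement.
Step 5: -6 - -1 = -5 — first mismatch against the transcript.
Step 5 is the first one off; corrected, top = -5.

step 5, top = -5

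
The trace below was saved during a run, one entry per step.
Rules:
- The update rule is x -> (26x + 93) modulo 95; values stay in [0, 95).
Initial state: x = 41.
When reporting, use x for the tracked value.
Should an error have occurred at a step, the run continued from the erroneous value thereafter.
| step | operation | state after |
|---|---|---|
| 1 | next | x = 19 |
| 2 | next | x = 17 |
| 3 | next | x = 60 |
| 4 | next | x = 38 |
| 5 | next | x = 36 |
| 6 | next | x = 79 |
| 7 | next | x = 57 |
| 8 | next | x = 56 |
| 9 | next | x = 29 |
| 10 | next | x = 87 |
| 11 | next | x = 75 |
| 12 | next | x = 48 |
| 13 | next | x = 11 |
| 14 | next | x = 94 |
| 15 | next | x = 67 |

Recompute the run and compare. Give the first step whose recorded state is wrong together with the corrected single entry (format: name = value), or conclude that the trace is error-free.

Recomputing the run from the initial state:
step 1: x = 19
step 2: x = 17
step 3: x = 60
step 4: x = 38
step 5: x = 36
step 6: x = 79
step 7: x = 57
step 8: x = 55
step 9: x = 3
step 10: x = 76
step 11: x = 74
step 12: x = 22
step 13: x = 0
step 14: x = 93
step 15: x = 41
The first disagreement with the trace is at step 8, where the value should be x = 55.

step 8, x = 55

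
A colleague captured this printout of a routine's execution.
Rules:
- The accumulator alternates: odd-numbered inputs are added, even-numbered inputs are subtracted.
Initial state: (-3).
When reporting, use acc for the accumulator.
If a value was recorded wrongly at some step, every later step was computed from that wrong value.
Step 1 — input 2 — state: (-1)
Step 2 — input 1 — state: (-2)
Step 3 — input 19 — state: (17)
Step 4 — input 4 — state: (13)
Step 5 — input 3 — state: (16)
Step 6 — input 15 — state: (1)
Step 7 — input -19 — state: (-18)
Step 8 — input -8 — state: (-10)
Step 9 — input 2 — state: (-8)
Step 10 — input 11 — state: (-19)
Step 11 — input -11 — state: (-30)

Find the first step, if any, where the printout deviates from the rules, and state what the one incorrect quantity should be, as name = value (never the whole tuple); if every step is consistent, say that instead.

no error

step 1: acc = -3 + 2 = -1 -> in agreement
step 2: acc = -1 - 1 = -2 -> exactly as logged
step 3: acc = -2 + 19 = 17 -> in agreement
step 4: acc = 17 - 4 = 13 -> matches
step 5: acc = 13 + 3 = 16 -> verified
step 6: acc = 16 - 15 = 1 -> consistent with the printout
step 7: acc = 1 + -19 = -18 -> in agreement
step 8: acc = -18 - -8 = -10 -> consistent with the printout
step 9: acc = -10 + 2 = -8 -> exactly as logged
step 10: acc = -8 - 11 = -19 -> confirmed correct
step 11: acc = -19 + -11 = -30 -> checks out
All entries verified; no error found.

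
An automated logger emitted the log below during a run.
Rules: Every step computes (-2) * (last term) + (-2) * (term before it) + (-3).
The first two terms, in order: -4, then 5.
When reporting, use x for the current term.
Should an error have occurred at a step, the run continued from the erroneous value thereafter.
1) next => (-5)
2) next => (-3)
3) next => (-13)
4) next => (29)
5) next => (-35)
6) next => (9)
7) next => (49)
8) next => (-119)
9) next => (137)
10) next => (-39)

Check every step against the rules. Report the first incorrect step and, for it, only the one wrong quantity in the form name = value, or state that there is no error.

step 3, x = 13

Step 1: x = -2*(5) + (-2)*(-4) + (-3) = -5 — checks out.
Step 2: x = -2*(-5) + (-2)*(5) + (-3) = -3 — no discrepancy.
Step 3: x = -2*(-3) + (-2)*(-5) + (-3) = 13 — the recorded entry deviates here.
Conclusion: step 3 carries the first error; the entry should be x = 13.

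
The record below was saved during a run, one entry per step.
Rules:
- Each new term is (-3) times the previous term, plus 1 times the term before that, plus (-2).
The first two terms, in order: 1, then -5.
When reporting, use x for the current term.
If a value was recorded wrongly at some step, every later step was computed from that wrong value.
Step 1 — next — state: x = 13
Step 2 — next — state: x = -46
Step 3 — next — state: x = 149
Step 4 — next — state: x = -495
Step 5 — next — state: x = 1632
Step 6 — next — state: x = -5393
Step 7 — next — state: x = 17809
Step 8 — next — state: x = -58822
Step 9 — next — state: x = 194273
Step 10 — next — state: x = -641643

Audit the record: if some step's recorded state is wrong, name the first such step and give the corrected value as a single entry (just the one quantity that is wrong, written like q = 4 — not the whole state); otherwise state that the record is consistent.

Step 1: x = -3*(-5) + (1)*(1) + (-2) = 14 — the recorded entry deviates here.
Step 1 is the first one off; corrected, x = 14.

step 1, x = 14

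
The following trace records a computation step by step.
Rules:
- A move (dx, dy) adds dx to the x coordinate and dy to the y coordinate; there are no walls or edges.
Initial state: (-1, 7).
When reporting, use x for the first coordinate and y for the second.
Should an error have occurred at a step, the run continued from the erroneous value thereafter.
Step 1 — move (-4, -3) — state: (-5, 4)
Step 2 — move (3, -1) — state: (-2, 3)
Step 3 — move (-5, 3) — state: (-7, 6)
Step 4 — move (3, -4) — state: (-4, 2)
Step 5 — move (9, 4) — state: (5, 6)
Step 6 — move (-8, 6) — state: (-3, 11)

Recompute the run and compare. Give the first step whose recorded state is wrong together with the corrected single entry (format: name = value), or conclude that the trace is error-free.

Recomputing the run from the initial state:
step 1: x = -5, y = 4
step 2: x = -2, y = 3
step 3: x = -7, y = 6
step 4: x = -4, y = 2
step 5: x = 5, y = 6
step 6: x = -3, y = 12
The first disagreement with the trace is at step 6, where the value should be y = 12.

step 6, y = 12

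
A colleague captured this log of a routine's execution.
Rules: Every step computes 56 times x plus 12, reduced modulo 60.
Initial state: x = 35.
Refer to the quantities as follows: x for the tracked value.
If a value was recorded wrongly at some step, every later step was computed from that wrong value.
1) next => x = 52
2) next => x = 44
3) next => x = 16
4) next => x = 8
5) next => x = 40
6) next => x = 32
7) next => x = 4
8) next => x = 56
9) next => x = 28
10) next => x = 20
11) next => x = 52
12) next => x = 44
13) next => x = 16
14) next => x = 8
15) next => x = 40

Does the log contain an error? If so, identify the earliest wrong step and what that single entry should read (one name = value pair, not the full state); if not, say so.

1. x = (56*35 + 12) mod 60 = 52 (in agreement)
2. x = (56*52 + 12) mod 60 = 44 (agrees with the log)
3. x = (56*44 + 12) mod 60 = 16 (matches)
4. x = (56*16 + 12) mod 60 = 8 (in agreement)
5. x = (56*8 + 12) mod 60 = 40 (verified)
6. x = (56*40 + 12) mod 60 = 32 (checks out)
7. x = (56*32 + 12) mod 60 = 4 (no discrepancy)
8. x = (56*4 + 12) mod 60 = 56 (agrees with the log)
9. x = (56*56 + 12) mod 60 = 28 (in agreement)
10. x = (56*28 + 12) mod 60 = 20 (same as recorded)
11. x = (56*20 + 12) mod 60 = 52 (exactly as logged)
12. x = (56*52 + 12) mod 60 = 44 (confirmed correct)
13. x = (56*44 + 12) mod 60 = 16 (agrees with the log)
14. x = (56*16 + 12) mod 60 = 8 (exactly as logged)
15. x = (56*8 + 12) mod 60 = 40 (agrees with the log)
No step deviates from the rules.

no error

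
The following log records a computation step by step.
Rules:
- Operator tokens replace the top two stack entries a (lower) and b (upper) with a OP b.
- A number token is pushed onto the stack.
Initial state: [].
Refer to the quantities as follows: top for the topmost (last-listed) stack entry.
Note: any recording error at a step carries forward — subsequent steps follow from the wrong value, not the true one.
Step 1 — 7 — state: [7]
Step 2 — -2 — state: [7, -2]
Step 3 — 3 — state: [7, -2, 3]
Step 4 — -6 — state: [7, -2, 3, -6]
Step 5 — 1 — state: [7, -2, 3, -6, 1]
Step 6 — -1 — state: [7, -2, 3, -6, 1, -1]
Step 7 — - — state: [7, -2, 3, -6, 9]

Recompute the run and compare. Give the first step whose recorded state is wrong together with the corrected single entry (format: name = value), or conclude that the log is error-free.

step 7, top = 2

Recomputing the run from the initial state:
step 1: [7]
step 2: [7, -2]
step 3: [7, -2, 3]
step 4: [7, -2, 3, -6]
step 5: [7, -2, 3, -6, 1]
step 6: [7, -2, 3, -6, 1, -1]
step 7: [7, -2, 3, -6, 2]
The first disagreement with the log is at step 7, where the value should be top = 2.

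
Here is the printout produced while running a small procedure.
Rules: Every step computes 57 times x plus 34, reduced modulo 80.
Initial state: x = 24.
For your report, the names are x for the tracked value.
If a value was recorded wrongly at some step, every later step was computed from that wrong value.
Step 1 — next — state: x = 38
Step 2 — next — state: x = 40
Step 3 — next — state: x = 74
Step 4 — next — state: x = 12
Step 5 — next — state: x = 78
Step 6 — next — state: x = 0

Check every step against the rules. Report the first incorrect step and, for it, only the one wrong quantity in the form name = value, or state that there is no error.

Recomputing the run from the initial state:
step 1: x = 42
step 2: x = 28
step 3: x = 30
step 4: x = 64
step 5: x = 2
step 6: x = 68
The first disagreement with the printout is at step 1, where the value should be x = 42.

step 1, x = 42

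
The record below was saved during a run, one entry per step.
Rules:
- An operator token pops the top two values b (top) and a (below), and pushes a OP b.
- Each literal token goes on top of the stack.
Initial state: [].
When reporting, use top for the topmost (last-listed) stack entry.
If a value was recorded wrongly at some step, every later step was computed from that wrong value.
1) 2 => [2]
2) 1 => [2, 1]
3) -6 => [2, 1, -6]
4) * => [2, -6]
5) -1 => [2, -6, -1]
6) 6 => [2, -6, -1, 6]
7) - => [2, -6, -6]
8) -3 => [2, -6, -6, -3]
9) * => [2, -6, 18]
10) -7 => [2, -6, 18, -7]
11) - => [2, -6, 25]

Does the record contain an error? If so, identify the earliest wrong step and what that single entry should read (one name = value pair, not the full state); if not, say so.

Recomputing the run from the initial state:
step 1: [2]
step 2: [2, 1]
step 3: [2, 1, -6]
step 4: [2, -6]
step 5: [2, -6, -1]
step 6: [2, -6, -1, 6]
step 7: [2, -6, -7]
step 8: [2, -6, -7, -3]
step 9: [2, -6, 21]
step 10: [2, -6, 21, -7]
step 11: [2, -6, 28]
The first disagreement with the record is at step 7, where the value should be top = -7.

step 7, top = -7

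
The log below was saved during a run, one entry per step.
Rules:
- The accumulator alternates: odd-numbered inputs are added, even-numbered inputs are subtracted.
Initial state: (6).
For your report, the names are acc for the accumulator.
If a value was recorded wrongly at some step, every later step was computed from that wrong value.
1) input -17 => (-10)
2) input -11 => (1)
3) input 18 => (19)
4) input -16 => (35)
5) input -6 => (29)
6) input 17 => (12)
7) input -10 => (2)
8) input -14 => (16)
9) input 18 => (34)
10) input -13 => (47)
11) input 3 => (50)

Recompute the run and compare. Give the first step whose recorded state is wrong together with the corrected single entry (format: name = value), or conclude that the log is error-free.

step 1, acc = -11

Step 1: acc = 6 + -17 = -11 — the log has a different value.
The audit stops at step 1: the recorded entry is wrong and should be acc = -11.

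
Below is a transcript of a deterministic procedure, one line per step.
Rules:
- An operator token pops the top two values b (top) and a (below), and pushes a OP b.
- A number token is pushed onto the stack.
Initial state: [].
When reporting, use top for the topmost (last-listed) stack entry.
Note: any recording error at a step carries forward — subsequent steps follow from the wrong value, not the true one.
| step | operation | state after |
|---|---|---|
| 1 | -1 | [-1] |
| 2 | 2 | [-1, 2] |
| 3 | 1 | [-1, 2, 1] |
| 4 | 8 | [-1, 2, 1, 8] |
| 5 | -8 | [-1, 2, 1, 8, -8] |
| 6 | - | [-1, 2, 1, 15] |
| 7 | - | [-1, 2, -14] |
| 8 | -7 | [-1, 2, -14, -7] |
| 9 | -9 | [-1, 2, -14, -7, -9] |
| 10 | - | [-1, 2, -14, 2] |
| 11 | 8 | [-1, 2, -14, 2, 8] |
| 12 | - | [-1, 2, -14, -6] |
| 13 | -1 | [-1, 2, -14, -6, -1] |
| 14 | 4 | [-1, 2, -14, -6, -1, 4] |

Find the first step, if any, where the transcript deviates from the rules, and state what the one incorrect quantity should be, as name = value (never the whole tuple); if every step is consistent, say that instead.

step 6, top = 16

Step 1: push -1: top = -1 — confirmed correct.
Step 2: push 2: top = 2 — agrees with the transcript.
Step 3: push 1: top = 1 — verified.
Step 4: push 8: top = 8 — in agreement.
Step 5: push -8: top = -8 — exactly as logged.
Step 6: 8 - -8 = 16 — the transcript disagrees here.
The earliest wrong entry is at step 6: it should read top = 16.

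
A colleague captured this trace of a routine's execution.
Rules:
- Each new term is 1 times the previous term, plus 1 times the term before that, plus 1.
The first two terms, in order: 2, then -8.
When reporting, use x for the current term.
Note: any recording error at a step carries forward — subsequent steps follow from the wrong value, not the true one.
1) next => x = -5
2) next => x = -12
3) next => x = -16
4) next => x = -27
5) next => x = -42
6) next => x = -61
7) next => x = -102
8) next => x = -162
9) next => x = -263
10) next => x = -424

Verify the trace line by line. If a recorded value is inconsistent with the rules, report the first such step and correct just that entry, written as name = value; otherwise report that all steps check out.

step 6, x = -68

Step 1: x = 1*(-8) + (1)*(2) + (1) = -5 — agrees with the trace.
Step 2: x = 1*(-5) + (1)*(-8) + (1) = -12 — agrees with the trace.
Step 3: x = 1*(-12) + (1)*(-5) + (1) = -16 — same as recorded.
Step 4: x = 1*(-16) + (1)*(-12) + (1) = -27 — consistent with the trace.
Step 5: x = 1*(-27) + (1)*(-16) + (1) = -42 — exactly as logged.
Step 6: x = 1*(-42) + (1)*(-27) + (1) = -68 — first mismatch against the trace.
The audit stops at step 6: the recorded entry is wrong and should be x = -68.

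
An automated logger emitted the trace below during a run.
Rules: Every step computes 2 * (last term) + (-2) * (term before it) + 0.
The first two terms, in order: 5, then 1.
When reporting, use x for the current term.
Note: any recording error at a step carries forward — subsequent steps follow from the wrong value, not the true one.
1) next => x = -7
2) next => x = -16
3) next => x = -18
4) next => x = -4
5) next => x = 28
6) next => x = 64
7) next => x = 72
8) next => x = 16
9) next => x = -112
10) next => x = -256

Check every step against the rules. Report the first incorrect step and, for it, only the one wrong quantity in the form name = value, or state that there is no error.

step 1, x = -8

step 1: x = 2*(1) + (-2)*(5) + (0) = -8 -> not what was recorded
The earliest wrong entry is at step 1: it should read x = -8.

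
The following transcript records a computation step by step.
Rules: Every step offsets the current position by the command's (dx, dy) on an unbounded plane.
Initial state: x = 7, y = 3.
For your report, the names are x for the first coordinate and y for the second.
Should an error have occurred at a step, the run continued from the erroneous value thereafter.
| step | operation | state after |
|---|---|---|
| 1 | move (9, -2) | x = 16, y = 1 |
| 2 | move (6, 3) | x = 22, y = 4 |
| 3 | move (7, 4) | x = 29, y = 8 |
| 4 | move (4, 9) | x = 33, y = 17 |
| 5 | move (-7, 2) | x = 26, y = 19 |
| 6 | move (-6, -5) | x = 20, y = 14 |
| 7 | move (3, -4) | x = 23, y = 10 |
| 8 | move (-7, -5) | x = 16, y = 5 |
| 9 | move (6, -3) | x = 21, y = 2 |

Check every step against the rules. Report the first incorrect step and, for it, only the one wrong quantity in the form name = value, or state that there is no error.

Recomputing the run from the initial state:
step 1: x = 16, y = 1
step 2: x = 22, y = 4
step 3: x = 29, y = 8
step 4: x = 33, y = 17
step 5: x = 26, y = 19
step 6: x = 20, y = 14
step 7: x = 23, y = 10
step 8: x = 16, y = 5
step 9: x = 22, y = 2
The first disagreement with the transcript is at step 9, where the value should be x = 22.

step 9, x = 22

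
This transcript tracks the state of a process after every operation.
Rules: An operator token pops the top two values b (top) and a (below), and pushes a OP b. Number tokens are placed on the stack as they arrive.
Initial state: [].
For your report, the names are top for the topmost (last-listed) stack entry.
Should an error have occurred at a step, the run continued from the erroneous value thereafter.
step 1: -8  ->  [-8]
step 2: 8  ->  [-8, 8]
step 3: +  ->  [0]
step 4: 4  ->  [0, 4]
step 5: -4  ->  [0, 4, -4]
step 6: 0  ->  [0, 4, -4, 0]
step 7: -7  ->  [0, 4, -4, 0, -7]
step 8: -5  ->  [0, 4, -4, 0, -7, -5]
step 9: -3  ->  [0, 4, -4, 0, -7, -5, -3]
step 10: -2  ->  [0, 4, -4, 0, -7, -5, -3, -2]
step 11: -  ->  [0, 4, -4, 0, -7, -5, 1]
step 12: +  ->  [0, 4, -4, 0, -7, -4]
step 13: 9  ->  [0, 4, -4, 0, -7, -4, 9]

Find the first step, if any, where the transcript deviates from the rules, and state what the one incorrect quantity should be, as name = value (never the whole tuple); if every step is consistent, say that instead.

step 1: push -8: top = -8 -> consistent with the transcript
step 2: push 8: top = 8 -> verified
step 3: -8 + 8 = 0 -> consistent with the transcript
step 4: push 4: top = 4 -> consistent with the transcript
step 5: push -4: top = -4 -> agrees with the transcript
step 6: push 0: top = 0 -> agrees with the transcript
step 7: push -7: top = -7 -> confirmed correct
step 8: push -5: top = -5 -> consistent with the transcript
step 9: push -3: top = -3 -> exactly as logged
step 10: push -2: top = -2 -> exactly as logged
step 11: -3 - -2 = -1 -> the recorded entry deviates here
That makes step 11 the first incorrect line — top = -1 is what it should show.

step 11, top = -1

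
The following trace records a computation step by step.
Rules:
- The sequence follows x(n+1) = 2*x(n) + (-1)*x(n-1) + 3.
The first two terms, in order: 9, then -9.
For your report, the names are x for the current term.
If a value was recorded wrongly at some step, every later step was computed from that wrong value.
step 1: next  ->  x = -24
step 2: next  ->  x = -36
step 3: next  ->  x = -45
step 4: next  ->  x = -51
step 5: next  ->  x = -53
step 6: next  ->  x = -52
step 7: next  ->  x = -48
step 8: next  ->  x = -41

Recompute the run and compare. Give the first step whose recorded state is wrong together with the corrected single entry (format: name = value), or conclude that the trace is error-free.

step 5, x = -54

step 1: x = 2*(-9) + (-1)*(9) + (3) = -24 -> same as recorded
step 2: x = 2*(-24) + (-1)*(-9) + (3) = -36 -> verified
step 3: x = 2*(-36) + (-1)*(-24) + (3) = -45 -> matches
step 4: x = 2*(-45) + (-1)*(-36) + (3) = -51 -> same as recorded
step 5: x = 2*(-51) + (-1)*(-45) + (3) = -54 -> the trace has a different value
So the first discrepancy is step 5, where the right value is x = -54.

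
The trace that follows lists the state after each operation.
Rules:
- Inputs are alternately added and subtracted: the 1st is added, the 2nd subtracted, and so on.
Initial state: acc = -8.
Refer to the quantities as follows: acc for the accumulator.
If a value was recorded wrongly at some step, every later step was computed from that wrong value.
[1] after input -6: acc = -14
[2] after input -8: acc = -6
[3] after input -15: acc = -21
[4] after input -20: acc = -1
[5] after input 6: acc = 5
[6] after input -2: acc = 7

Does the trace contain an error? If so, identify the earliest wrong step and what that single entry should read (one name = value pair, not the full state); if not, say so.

no error

Recomputing the run from the initial state:
step 1: acc = -14
step 2: acc = -6
step 3: acc = -21
step 4: acc = -1
step 5: acc = 5
step 6: acc = 7
This matches the trace at every step.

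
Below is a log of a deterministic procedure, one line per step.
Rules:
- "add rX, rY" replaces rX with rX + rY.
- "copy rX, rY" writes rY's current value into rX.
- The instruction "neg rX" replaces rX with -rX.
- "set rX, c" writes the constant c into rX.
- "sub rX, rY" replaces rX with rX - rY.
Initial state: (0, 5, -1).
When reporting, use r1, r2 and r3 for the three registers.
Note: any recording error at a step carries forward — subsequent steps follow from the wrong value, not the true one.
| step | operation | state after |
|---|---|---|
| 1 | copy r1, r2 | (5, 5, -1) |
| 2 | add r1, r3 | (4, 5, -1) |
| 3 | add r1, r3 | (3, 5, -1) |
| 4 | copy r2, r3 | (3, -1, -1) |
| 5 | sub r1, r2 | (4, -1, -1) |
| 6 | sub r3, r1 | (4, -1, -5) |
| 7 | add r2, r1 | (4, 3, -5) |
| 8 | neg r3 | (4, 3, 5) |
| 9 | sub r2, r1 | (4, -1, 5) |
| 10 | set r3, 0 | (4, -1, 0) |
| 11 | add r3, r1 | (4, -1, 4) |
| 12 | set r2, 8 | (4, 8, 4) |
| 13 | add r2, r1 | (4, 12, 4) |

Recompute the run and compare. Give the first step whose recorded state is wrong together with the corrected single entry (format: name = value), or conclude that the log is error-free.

no error

1. r1 = 5 (confirmed correct)
2. r1 = 5 + -1 = 4 (exactly as logged)
3. r1 = 4 + -1 = 3 (checks out)
4. r2 = -1 (no discrepancy)
5. r1 = 3 - -1 = 4 (consistent with the log)
6. r3 = -1 - 4 = -5 (no discrepancy)
7. r2 = -1 + 4 = 3 (confirmed correct)
8. r3 = -(-5) = 5 (consistent with the log)
9. r2 = 3 - 4 = -1 (verified)
10. r3 = 0 (matches)
11. r3 = 0 + 4 = 4 (matches)
12. r2 = 8 (agrees with the log)
13. r2 = 8 + 4 = 12 (in agreement)
The recomputation confirms every line.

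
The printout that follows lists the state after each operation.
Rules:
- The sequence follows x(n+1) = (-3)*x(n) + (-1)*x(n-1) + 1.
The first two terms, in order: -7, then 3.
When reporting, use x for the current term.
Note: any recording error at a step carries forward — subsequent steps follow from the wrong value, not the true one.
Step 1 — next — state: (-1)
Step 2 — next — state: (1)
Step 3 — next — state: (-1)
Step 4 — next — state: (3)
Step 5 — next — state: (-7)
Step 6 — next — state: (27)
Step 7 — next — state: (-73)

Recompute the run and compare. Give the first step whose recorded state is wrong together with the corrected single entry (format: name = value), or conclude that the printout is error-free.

step 6, x = 19

Recomputing the run from the initial state:
step 1: x = -1
step 2: x = 1
step 3: x = -1
step 4: x = 3
step 5: x = -7
step 6: x = 19
step 7: x = -49
The first disagreement with the printout is at step 6, where the value should be x = 19.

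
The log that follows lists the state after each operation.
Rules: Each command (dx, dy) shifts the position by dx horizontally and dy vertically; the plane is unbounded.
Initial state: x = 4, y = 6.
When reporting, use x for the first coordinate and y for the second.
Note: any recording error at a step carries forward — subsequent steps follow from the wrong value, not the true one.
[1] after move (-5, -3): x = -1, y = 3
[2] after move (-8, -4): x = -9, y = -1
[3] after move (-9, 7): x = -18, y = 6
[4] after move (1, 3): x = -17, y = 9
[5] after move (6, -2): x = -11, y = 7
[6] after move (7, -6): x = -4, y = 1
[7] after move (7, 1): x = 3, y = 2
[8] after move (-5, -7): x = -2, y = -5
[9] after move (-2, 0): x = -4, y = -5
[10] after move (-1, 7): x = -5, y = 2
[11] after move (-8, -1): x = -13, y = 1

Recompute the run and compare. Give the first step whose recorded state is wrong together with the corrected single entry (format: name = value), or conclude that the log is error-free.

no error

Recomputing the run from the initial state:
step 1: x = -1, y = 3
step 2: x = -9, y = -1
step 3: x = -18, y = 6
step 4: x = -17, y = 9
step 5: x = -11, y = 7
step 6: x = -4, y = 1
step 7: x = 3, y = 2
step 8: x = -2, y = -5
step 9: x = -4, y = -5
step 10: x = -5, y = 2
step 11: x = -13, y = 1
This matches the log at every step.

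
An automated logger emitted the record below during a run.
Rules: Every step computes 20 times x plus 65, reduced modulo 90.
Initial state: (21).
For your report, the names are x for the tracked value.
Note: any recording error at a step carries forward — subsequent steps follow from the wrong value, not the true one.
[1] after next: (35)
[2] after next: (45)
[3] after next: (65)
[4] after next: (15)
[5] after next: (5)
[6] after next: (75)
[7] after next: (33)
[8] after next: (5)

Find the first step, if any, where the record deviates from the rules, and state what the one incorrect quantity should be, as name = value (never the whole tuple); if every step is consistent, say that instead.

Step 1: x = (20*21 + 65) mod 90 = 35 — consistent with the record.
Step 2: x = (20*35 + 65) mod 90 = 45 — checks out.
Step 3: x = (20*45 + 65) mod 90 = 65 — no discrepancy.
Step 4: x = (20*65 + 65) mod 90 = 15 — same as recorded.
Step 5: x = (20*15 + 65) mod 90 = 5 — in agreement.
Step 6: x = (20*5 + 65) mod 90 = 75 — consistent with the record.
Step 7: x = (20*75 + 65) mod 90 = 35 — the record disagrees here.
That makes step 7 the first incorrect line — x = 35 is what it should show.

step 7, x = 35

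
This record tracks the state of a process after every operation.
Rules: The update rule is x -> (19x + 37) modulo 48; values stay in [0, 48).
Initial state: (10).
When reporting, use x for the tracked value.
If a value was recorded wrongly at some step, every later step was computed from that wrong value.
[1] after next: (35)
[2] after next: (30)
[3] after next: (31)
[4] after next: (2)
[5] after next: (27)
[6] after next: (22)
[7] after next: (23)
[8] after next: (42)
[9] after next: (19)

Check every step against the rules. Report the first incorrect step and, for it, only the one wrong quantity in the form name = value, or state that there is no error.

1. x = (19*10 + 37) mod 48 = 35 (matches)
2. x = (19*35 + 37) mod 48 = 30 (agrees with the record)
3. x = (19*30 + 37) mod 48 = 31 (confirmed correct)
4. x = (19*31 + 37) mod 48 = 2 (matches)
5. x = (19*2 + 37) mod 48 = 27 (in agreement)
6. x = (19*27 + 37) mod 48 = 22 (verified)
7. x = (19*22 + 37) mod 48 = 23 (no discrepancy)
8. x = (19*23 + 37) mod 48 = 42 (confirmed correct)
9. x = (19*42 + 37) mod 48 = 19 (agrees with the record)
The recomputation confirms every line.

no error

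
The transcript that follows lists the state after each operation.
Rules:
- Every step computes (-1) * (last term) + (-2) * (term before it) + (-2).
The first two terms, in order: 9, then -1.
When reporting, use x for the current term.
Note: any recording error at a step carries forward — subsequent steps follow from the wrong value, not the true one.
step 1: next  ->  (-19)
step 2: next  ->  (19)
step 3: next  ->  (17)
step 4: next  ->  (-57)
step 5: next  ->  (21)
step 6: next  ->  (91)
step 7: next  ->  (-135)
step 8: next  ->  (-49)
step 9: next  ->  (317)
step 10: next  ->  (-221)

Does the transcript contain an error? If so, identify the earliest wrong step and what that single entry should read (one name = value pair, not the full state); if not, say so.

Step 1: x = -1*(-1) + (-2)*(9) + (-2) = -19 — checks out.
Step 2: x = -1*(-19) + (-2)*(-1) + (-2) = 19 — checks out.
Step 3: x = -1*(19) + (-2)*(-19) + (-2) = 17 — confirmed correct.
Step 4: x = -1*(17) + (-2)*(19) + (-2) = -57 — confirmed correct.
Step 5: x = -1*(-57) + (-2)*(17) + (-2) = 21 — matches.
Step 6: x = -1*(21) + (-2)*(-57) + (-2) = 91 — matches.
Step 7: x = -1*(91) + (-2)*(21) + (-2) = -135 — agrees with the transcript.
Step 8: x = -1*(-135) + (-2)*(91) + (-2) = -49 — consistent with the transcript.
Step 9: x = -1*(-49) + (-2)*(-135) + (-2) = 317 — in agreement.
Step 10: x = -1*(317) + (-2)*(-49) + (-2) = -221 — confirmed correct.
All steps check out; nothing to correct.

no error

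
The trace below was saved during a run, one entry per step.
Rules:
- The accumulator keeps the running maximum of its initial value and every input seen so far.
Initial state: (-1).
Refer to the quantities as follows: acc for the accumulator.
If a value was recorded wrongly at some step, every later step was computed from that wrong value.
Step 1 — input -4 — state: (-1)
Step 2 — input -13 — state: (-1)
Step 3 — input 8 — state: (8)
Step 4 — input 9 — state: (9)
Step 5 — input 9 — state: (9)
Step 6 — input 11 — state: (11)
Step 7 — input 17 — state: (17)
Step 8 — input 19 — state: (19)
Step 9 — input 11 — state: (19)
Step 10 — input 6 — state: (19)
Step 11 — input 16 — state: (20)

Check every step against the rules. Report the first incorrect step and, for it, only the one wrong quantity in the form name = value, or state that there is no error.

step 11, acc = 19

Step 1: acc = max(-1, -4) = -1 — exactly as logged.
Step 2: acc = max(-1, -13) = -1 — exactly as logged.
Step 3: acc = max(-1, 8) = 8 — no discrepancy.
Step 4: acc = max(8, 9) = 9 — verified.
Step 5: acc = max(9, 9) = 9 — no discrepancy.
Step 6: acc = max(9, 11) = 11 — agrees with the trace.
Step 7: acc = max(11, 17) = 17 — exactly as logged.
Step 8: acc = max(17, 19) = 19 — no discrepancy.
Step 9: acc = max(19, 11) = 19 — matches.
Step 10: acc = max(19, 6) = 19 — verified.
Step 11: acc = max(19, 16) = 19 — this is not what the trace shows.
First deviation found at step 11; the corrected entry is acc = 19.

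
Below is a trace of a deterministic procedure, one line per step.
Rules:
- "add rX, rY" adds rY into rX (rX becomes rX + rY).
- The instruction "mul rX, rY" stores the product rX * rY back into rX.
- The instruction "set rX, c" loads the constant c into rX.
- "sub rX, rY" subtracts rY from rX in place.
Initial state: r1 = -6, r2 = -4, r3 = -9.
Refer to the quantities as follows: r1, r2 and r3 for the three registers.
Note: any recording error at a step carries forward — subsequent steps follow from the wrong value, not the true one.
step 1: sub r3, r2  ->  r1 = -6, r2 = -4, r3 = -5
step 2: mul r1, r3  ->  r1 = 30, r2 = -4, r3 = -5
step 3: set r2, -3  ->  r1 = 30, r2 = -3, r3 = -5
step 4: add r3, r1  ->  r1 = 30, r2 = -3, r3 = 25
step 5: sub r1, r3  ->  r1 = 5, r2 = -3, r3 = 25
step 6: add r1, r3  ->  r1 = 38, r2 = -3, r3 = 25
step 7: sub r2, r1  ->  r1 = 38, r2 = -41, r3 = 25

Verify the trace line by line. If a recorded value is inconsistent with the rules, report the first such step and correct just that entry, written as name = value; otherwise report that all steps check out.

1. r3 = -9 - -4 = -5 (confirmed correct)
2. r1 = -6 * -5 = 30 (exactly as logged)
3. r2 = -3 (matches)
4. r3 = -5 + 30 = 25 (verified)
5. r1 = 30 - 25 = 5 (same as recorded)
6. r1 = 5 + 25 = 30 (not what was recorded)
First deviation found at step 6; the corrected entry is r1 = 30.

step 6, r1 = 30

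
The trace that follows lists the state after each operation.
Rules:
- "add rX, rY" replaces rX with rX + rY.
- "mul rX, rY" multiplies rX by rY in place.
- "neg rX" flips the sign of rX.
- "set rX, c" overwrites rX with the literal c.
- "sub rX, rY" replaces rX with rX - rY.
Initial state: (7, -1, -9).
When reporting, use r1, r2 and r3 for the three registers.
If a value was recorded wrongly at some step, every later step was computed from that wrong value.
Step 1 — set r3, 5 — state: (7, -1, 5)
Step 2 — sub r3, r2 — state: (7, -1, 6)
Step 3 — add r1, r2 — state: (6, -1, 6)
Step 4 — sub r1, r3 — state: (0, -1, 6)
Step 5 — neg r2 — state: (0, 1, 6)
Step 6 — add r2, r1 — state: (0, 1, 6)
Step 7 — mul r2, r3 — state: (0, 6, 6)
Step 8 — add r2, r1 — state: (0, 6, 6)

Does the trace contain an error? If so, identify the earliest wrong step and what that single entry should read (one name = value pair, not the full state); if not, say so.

no error

step 1: r3 = 5 -> checks out
step 2: r3 = 5 - -1 = 6 -> confirmed correct
step 3: r1 = 7 + -1 = 6 -> in agreement
step 4: r1 = 6 - 6 = 0 -> consistent with the trace
step 5: r2 = -(-1) = 1 -> same as recorded
step 6: r2 = 1 + 0 = 1 -> exactly as logged
step 7: r2 = 1 * 6 = 6 -> verified
step 8: r2 = 6 + 0 = 6 -> verified
Nothing is out of place; the run is error-free.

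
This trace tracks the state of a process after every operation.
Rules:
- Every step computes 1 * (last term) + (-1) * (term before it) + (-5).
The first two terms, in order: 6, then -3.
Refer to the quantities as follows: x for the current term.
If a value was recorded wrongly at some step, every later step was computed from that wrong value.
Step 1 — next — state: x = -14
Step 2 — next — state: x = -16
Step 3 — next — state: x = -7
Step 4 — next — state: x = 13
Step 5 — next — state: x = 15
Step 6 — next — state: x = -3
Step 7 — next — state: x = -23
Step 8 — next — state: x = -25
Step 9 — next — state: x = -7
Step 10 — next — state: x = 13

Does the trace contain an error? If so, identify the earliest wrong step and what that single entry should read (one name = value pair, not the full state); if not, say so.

1. x = 1*(-3) + (-1)*(6) + (-5) = -14 (same as recorded)
2. x = 1*(-14) + (-1)*(-3) + (-5) = -16 (same as recorded)
3. x = 1*(-16) + (-1)*(-14) + (-5) = -7 (confirmed correct)
4. x = 1*(-7) + (-1)*(-16) + (-5) = 4 (a discrepancy with the trace)
So the first discrepancy is step 4, where the right value is x = 4.

step 4, x = 4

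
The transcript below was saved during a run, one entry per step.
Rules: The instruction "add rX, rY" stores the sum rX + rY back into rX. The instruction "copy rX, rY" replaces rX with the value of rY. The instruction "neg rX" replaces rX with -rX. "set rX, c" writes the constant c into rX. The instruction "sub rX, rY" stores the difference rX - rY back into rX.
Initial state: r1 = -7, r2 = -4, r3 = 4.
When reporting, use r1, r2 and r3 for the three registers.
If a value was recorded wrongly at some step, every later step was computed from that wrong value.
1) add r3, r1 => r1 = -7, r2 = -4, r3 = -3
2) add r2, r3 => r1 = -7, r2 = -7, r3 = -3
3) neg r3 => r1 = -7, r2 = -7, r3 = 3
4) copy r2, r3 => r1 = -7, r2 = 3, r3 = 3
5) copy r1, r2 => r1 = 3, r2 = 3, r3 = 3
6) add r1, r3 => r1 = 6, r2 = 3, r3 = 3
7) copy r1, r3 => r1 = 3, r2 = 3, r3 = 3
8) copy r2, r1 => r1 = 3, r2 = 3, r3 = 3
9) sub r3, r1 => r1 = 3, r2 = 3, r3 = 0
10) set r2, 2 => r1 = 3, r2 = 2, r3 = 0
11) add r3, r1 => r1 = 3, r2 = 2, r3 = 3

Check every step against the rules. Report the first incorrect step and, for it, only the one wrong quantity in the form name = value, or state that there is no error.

no error

Recomputing the run from the initial state:
step 1: r1 = -7, r2 = -4, r3 = -3
step 2: r1 = -7, r2 = -7, r3 = -3
step 3: r1 = -7, r2 = -7, r3 = 3
step 4: r1 = -7, r2 = 3, r3 = 3
step 5: r1 = 3, r2 = 3, r3 = 3
step 6: r1 = 6, r2 = 3, r3 = 3
step 7: r1 = 3, r2 = 3, r3 = 3
step 8: r1 = 3, r2 = 3, r3 = 3
step 9: r1 = 3, r2 = 3, r3 = 0
step 10: r1 = 3, r2 = 2, r3 = 0
step 11: r1 = 3, r2 = 2, r3 = 3
This matches the transcript at every step.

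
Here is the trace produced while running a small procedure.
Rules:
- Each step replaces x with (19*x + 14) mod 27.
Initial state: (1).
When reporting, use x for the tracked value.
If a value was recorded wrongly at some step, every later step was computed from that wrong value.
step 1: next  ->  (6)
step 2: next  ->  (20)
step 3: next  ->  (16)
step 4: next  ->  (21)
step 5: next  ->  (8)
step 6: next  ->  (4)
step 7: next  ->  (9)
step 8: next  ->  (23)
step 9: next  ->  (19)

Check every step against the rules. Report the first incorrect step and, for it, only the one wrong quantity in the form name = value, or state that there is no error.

no error

1. x = (19*1 + 14) mod 27 = 6 (consistent with the trace)
2. x = (19*6 + 14) mod 27 = 20 (in agreement)
3. x = (19*20 + 14) mod 27 = 16 (no discrepancy)
4. x = (19*16 + 14) mod 27 = 21 (in agreement)
5. x = (19*21 + 14) mod 27 = 8 (matches)
6. x = (19*8 + 14) mod 27 = 4 (verified)
7. x = (19*4 + 14) mod 27 = 9 (exactly as logged)
8. x = (19*9 + 14) mod 27 = 23 (in agreement)
9. x = (19*23 + 14) mod 27 = 19 (consistent with the trace)
No step deviates from the rules.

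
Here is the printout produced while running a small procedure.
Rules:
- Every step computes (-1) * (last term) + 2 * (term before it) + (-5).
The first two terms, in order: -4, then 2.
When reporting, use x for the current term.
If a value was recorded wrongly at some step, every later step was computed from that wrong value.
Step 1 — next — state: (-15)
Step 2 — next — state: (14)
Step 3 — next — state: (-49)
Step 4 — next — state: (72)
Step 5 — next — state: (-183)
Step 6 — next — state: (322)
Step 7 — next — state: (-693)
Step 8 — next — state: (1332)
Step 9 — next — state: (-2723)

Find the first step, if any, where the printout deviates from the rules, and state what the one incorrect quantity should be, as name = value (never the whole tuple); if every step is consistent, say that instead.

step 5, x = -175

step 1: x = -1*(2) + (2)*(-4) + (-5) = -15 -> same as recorded
step 2: x = -1*(-15) + (2)*(2) + (-5) = 14 -> no discrepancy
step 3: x = -1*(14) + (2)*(-15) + (-5) = -49 -> same as recorded
step 4: x = -1*(-49) + (2)*(14) + (-5) = 72 -> checks out
step 5: x = -1*(72) + (2)*(-49) + (-5) = -175 -> the recorded entry deviates here
First incorrect step: 5; the correct value is x = -175.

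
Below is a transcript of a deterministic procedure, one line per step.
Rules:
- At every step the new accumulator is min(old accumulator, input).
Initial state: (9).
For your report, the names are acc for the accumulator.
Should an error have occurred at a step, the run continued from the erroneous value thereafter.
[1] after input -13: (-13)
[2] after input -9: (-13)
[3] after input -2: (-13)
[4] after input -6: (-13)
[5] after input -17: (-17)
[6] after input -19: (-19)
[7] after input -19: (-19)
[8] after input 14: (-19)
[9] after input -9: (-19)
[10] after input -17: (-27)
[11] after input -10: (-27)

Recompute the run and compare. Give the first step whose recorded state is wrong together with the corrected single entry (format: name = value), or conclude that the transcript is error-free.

step 10, acc = -19

Recomputing the run from the initial state:
step 1: acc = -13
step 2: acc = -13
step 3: acc = -13
step 4: acc = -13
step 5: acc = -17
step 6: acc = -19
step 7: acc = -19
step 8: acc = -19
step 9: acc = -19
step 10: acc = -19
step 11: acc = -19
The first disagreement with the transcript is at step 10, where the value should be acc = -19.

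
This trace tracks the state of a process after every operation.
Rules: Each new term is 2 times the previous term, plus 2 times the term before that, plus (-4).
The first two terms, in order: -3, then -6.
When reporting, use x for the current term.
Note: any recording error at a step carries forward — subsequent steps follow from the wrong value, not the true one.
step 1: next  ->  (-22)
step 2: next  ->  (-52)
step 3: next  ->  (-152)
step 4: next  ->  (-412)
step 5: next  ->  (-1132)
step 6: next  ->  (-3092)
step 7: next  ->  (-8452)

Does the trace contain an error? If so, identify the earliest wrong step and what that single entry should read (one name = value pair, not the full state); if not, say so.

step 2, x = -60

Recomputing the run from the initial state:
step 1: x = -22
step 2: x = -60
step 3: x = -168
step 4: x = -460
step 5: x = -1260
step 6: x = -3444
step 7: x = -9412
The first disagreement with the trace is at step 2, where the value should be x = -60.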